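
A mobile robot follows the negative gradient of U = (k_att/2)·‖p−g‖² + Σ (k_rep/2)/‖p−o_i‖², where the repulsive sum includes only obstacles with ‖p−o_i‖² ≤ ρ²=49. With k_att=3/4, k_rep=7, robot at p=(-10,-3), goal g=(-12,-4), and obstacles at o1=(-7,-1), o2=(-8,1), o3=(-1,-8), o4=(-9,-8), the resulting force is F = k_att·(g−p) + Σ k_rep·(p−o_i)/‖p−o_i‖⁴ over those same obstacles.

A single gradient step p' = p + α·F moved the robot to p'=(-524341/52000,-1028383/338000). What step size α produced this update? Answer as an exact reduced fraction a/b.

α = 1/20

F_att = 3/4·(g−p) = 3/4·(-2,-1) = (-1.5000,-0.7500)
o1: d²=13 ≤ ρ²=49; F_rep = 7·(-3,-2)/13² = (-0.1243,-0.0828)
o2: d²=20 ≤ ρ²=49; F_rep = 7·(-2,-4)/20² = (-0.0350,-0.0700)
o3: d²=106 > ρ²=49 → inactive
o4: d²=26 ≤ ρ²=49; F_rep = 7·(-1,5)/26² = (-0.0104,0.0518)
F = F_att + ΣF_rep = (-1.6696,-0.8511)
Δp = p'−p = (-0.0835,-0.0426); α = Δx/Fx = (-4341/52000) / (-4341/2600) = 1/20
check: Δy/Fy = (-14383/338000) / (-14383/16900) = 1/20 ✓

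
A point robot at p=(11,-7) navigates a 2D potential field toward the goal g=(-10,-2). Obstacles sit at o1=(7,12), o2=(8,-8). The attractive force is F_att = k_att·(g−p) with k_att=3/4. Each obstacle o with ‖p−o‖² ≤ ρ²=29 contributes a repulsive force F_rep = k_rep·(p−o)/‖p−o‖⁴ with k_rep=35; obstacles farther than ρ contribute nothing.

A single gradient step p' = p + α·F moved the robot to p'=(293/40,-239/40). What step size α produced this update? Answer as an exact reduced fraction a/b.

F_att = 3/4·(g−p) = 3/4·(-21,5) = (-15.7500,3.7500)
o1: d²=377 > ρ²=29 → inactive
o2: d²=10 ≤ ρ²=29; F_rep = 35·(3,1)/10² = (1.0500,0.3500)
F = F_att + ΣF_rep = (-14.7000,4.1000)
Δp = p'−p = (-3.6750,1.0250); α = Δx/Fx = (-147/40) / (-147/10) = 1/4
check: Δy/Fy = (41/40) / (41/10) = 1/4 ✓

α = 1/4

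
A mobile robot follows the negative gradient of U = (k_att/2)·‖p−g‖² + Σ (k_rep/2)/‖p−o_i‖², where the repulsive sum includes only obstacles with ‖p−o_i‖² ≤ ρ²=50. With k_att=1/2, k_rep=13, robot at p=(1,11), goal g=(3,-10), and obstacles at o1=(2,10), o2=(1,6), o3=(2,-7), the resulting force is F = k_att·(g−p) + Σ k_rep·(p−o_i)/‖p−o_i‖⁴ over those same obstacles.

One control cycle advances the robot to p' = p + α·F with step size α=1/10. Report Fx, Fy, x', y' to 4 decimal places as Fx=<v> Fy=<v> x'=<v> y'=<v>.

Fx=-2.2500 Fy=-7.1460 x'=0.7750 y'=10.2854

F_att = 1/2·(g−p) = 1/2·(2,-21) = (1.0000,-10.5000)
o1: d²=2 ≤ ρ²=50; F_rep = 13·(-1,1)/2² = (-3.2500,3.2500)
o2: d²=25 ≤ ρ²=50; F_rep = 13·(0,5)/25² = (0.0000,0.1040)
o3: d²=325 > ρ²=50 → inactive
F = F_att + ΣF_rep = (-2.2500,-7.1460)
p' = p + 1/10·F = (0.7750,10.2854)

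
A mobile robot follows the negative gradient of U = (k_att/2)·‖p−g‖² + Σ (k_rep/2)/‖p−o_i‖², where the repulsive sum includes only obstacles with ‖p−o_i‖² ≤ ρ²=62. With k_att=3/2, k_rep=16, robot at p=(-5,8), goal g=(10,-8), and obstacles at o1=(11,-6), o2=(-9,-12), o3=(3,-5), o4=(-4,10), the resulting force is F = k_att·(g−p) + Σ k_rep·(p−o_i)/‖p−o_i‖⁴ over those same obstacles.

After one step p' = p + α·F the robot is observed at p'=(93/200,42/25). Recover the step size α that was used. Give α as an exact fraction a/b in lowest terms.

α = 1/4

F_att = 3/2·(g−p) = 3/2·(15,-16) = (22.5000,-24.0000)
o1: d²=452 > ρ²=62 → inactive
o2: d²=416 > ρ²=62 → inactive
o3: d²=233 > ρ²=62 → inactive
o4: d²=5 ≤ ρ²=62; F_rep = 16·(-1,-2)/5² = (-0.6400,-1.2800)
F = F_att + ΣF_rep = (21.8600,-25.2800)
Δp = p'−p = (5.4650,-6.3200); α = Δx/Fx = (1093/200) / (1093/50) = 1/4
check: Δy/Fy = (-158/25) / (-632/25) = 1/4 ✓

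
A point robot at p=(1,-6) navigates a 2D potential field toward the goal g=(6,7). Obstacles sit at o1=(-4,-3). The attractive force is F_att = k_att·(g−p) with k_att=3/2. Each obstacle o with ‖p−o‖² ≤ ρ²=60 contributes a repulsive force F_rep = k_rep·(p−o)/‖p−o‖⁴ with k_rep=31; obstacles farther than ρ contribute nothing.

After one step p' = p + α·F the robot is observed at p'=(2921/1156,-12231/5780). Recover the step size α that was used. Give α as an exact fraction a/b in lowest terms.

α = 1/5

F_att = 3/2·(g−p) = 3/2·(5,13) = (7.5000,19.5000)
o1: d²=34 ≤ ρ²=60; F_rep = 31·(5,-3)/34² = (0.1341,-0.0804)
F = F_att + ΣF_rep = (7.6341,19.4196)
Δp = p'−p = (1.5268,3.8839); α = Δx/Fx = (1765/1156) / (8825/1156) = 1/5
check: Δy/Fy = (22449/5780) / (22449/1156) = 1/5 ✓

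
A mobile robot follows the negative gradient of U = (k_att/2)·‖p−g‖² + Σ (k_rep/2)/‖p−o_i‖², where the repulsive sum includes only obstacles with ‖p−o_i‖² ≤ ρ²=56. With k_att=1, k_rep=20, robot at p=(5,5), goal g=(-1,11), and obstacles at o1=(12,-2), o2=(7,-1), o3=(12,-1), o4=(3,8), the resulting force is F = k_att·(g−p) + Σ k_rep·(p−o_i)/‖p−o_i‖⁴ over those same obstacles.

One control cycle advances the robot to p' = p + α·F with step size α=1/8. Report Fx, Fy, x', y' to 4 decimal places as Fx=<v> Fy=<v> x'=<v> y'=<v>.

F_att = 1·(g−p) = 1·(-6,6) = (-6.0000,6.0000)
o1: d²=98 > ρ²=56 → inactive
o2: d²=40 ≤ ρ²=56; F_rep = 20·(-2,6)/40² = (-0.0250,0.0750)
o3: d²=85 > ρ²=56 → inactive
o4: d²=13 ≤ ρ²=56; F_rep = 20·(2,-3)/13² = (0.2367,-0.3550)
F = F_att + ΣF_rep = (-5.7883,5.7200)
p' = p + 1/8·F = (4.2765,5.7150)

Fx=-5.7883 Fy=5.7200 x'=4.2765 y'=5.7150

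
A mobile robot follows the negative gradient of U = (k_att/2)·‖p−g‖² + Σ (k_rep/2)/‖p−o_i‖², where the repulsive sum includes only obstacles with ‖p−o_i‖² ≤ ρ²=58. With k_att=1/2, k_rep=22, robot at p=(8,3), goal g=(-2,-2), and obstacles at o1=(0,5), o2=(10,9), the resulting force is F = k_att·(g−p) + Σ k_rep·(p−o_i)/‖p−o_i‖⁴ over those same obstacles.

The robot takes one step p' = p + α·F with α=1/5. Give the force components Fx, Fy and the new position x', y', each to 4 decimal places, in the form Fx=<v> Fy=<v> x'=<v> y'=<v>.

Fx=-5.0275 Fy=-2.5825 x'=6.9945 y'=2.4835

F_att = 1/2·(g−p) = 1/2·(-10,-5) = (-5.0000,-2.5000)
o1: d²=68 > ρ²=58 → inactive
o2: d²=40 ≤ ρ²=58; F_rep = 22·(-2,-6)/40² = (-0.0275,-0.0825)
F = F_att + ΣF_rep = (-5.0275,-2.5825)
p' = p + 1/5·F = (6.9945,2.4835)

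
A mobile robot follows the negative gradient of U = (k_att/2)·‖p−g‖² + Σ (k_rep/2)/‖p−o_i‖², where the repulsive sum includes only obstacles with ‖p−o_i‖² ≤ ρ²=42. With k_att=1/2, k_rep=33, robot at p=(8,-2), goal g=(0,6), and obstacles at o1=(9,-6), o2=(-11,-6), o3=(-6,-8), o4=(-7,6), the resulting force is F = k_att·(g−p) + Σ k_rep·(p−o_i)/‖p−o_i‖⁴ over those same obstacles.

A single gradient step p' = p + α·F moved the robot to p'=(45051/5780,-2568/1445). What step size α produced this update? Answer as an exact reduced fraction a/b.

F_att = 1/2·(g−p) = 1/2·(-8,8) = (-4.0000,4.0000)
o1: d²=17 ≤ ρ²=42; F_rep = 33·(-1,4)/17² = (-0.1142,0.4567)
o2: d²=377 > ρ²=42 → inactive
o3: d²=232 > ρ²=42 → inactive
o4: d²=289 > ρ²=42 → inactive
F = F_att + ΣF_rep = (-4.1142,4.4567)
Δp = p'−p = (-0.2057,0.2228); α = Δx/Fx = (-1189/5780) / (-1189/289) = 1/20
check: Δy/Fy = (322/1445) / (1288/289) = 1/20 ✓

α = 1/20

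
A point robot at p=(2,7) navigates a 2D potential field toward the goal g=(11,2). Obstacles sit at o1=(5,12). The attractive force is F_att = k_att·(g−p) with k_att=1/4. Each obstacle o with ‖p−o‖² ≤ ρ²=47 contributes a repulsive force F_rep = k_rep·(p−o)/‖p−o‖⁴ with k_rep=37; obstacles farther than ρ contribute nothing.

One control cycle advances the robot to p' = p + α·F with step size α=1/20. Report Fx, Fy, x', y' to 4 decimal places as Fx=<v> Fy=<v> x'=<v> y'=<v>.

F_att = 1/4·(g−p) = 1/4·(9,-5) = (2.2500,-1.2500)
o1: d²=34 ≤ ρ²=47; F_rep = 37·(-3,-5)/34² = (-0.0960,-0.1600)
F = F_att + ΣF_rep = (2.1540,-1.4100)
p' = p + 1/20·F = (2.1077,6.9295)

Fx=2.1540 Fy=-1.4100 x'=2.1077 y'=6.9295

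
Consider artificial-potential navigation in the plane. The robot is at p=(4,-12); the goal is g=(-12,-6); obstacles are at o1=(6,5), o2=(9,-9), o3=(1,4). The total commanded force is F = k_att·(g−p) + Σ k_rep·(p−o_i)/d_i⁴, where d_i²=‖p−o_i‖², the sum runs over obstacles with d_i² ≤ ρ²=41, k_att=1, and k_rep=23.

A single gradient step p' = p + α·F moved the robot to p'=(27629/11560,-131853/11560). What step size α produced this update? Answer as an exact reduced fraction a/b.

F_att = 1·(g−p) = 1·(-16,6) = (-16.0000,6.0000)
o1: d²=293 > ρ²=41 → inactive
o2: d²=34 ≤ ρ²=41; F_rep = 23·(-5,-3)/34² = (-0.0995,-0.0597)
o3: d²=265 > ρ²=41 → inactive
F = F_att + ΣF_rep = (-16.0995,5.9403)
Δp = p'−p = (-1.6099,0.5940); α = Δx/Fx = (-18611/11560) / (-18611/1156) = 1/10
check: Δy/Fy = (6867/11560) / (6867/1156) = 1/10 ✓

α = 1/10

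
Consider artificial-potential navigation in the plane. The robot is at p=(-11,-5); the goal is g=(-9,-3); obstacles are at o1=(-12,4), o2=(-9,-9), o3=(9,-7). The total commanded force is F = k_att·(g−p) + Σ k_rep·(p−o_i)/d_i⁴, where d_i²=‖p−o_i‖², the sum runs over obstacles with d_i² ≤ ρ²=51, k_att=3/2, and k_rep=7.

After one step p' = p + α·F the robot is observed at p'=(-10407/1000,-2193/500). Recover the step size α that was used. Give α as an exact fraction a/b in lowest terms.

α = 1/5

F_att = 3/2·(g−p) = 3/2·(2,2) = (3.0000,3.0000)
o1: d²=82 > ρ²=51 → inactive
o2: d²=20 ≤ ρ²=51; F_rep = 7·(-2,4)/20² = (-0.0350,0.0700)
o3: d²=404 > ρ²=51 → inactive
F = F_att + ΣF_rep = (2.9650,3.0700)
Δp = p'−p = (0.5930,0.6140); α = Δx/Fx = (593/1000) / (593/200) = 1/5
check: Δy/Fy = (307/500) / (307/100) = 1/5 ✓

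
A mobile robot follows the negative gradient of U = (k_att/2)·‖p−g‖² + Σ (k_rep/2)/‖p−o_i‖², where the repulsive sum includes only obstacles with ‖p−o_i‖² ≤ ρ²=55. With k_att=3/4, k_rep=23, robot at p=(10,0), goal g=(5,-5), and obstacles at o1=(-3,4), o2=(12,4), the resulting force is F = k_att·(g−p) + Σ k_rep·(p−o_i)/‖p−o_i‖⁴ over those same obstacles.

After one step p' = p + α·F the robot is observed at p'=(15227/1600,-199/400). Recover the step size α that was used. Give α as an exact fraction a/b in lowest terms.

α = 1/8

F_att = 3/4·(g−p) = 3/4·(-5,-5) = (-3.7500,-3.7500)
o1: d²=185 > ρ²=55 → inactive
o2: d²=20 ≤ ρ²=55; F_rep = 23·(-2,-4)/20² = (-0.1150,-0.2300)
F = F_att + ΣF_rep = (-3.8650,-3.9800)
Δp = p'−p = (-0.4831,-0.4975); α = Δx/Fx = (-773/1600) / (-773/200) = 1/8
check: Δy/Fy = (-199/400) / (-199/50) = 1/8 ✓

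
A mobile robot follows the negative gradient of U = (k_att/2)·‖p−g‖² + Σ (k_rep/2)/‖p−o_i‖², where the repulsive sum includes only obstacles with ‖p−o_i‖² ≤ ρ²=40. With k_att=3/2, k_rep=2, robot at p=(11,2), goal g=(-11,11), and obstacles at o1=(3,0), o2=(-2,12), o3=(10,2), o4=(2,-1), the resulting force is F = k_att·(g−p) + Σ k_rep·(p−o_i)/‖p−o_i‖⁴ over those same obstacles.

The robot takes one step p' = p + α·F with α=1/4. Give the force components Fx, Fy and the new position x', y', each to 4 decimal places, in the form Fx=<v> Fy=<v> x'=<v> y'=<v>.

F_att = 3/2·(g−p) = 3/2·(-22,9) = (-33.0000,13.5000)
o1: d²=68 > ρ²=40 → inactive
o2: d²=269 > ρ²=40 → inactive
o3: d²=1 ≤ ρ²=40; F_rep = 2·(1,0)/1² = (2.0000,0.0000)
o4: d²=90 > ρ²=40 → inactive
F = F_att + ΣF_rep = (-31.0000,13.5000)
p' = p + 1/4·F = (3.2500,5.3750)

Fx=-31.0000 Fy=13.5000 x'=3.2500 y'=5.3750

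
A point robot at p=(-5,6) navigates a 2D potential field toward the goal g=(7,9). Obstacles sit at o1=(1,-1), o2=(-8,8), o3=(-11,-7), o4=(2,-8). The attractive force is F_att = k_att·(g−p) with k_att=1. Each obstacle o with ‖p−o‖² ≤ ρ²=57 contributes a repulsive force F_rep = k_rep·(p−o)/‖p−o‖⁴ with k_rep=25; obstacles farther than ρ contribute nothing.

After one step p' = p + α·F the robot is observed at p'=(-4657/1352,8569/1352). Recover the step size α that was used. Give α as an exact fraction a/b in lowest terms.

F_att = 1·(g−p) = 1·(12,3) = (12.0000,3.0000)
o1: d²=85 > ρ²=57 → inactive
o2: d²=13 ≤ ρ²=57; F_rep = 25·(3,-2)/13² = (0.4438,-0.2959)
o3: d²=205 > ρ²=57 → inactive
o4: d²=245 > ρ²=57 → inactive
F = F_att + ΣF_rep = (12.4438,2.7041)
Δp = p'−p = (1.5555,0.3380); α = Δx/Fx = (2103/1352) / (2103/169) = 1/8
check: Δy/Fy = (457/1352) / (457/169) = 1/8 ✓

α = 1/8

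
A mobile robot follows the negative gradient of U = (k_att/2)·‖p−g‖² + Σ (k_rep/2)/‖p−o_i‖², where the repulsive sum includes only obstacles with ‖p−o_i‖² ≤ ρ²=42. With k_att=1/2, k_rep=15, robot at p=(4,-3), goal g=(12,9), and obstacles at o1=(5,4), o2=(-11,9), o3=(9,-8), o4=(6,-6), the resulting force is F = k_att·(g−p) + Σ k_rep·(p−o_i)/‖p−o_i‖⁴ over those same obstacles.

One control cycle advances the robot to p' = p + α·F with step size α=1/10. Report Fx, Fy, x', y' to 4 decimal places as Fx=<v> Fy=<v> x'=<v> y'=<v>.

F_att = 1/2·(g−p) = 1/2·(8,12) = (4.0000,6.0000)
o1: d²=50 > ρ²=42 → inactive
o2: d²=369 > ρ²=42 → inactive
o3: d²=50 > ρ²=42 → inactive
o4: d²=13 ≤ ρ²=42; F_rep = 15·(-2,3)/13² = (-0.1775,0.2663)
F = F_att + ΣF_rep = (3.8225,6.2663)
p' = p + 1/10·F = (4.3822,-2.3734)

Fx=3.8225 Fy=6.2663 x'=4.3822 y'=-2.3734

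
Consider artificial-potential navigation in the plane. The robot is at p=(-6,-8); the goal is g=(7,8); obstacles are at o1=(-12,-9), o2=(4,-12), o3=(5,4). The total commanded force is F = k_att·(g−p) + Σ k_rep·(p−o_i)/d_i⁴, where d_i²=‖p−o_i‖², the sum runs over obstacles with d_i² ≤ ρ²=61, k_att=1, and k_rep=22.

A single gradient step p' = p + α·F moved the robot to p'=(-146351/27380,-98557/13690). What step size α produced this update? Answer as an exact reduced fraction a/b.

α = 1/20

F_att = 1·(g−p) = 1·(13,16) = (13.0000,16.0000)
o1: d²=37 ≤ ρ²=61; F_rep = 22·(6,1)/37² = (0.0964,0.0161)
o2: d²=116 > ρ²=61 → inactive
o3: d²=265 > ρ²=61 → inactive
F = F_att + ΣF_rep = (13.0964,16.0161)
Δp = p'−p = (0.6548,0.8008); α = Δx/Fx = (17929/27380) / (17929/1369) = 1/20
check: Δy/Fy = (10963/13690) / (21926/1369) = 1/20 ✓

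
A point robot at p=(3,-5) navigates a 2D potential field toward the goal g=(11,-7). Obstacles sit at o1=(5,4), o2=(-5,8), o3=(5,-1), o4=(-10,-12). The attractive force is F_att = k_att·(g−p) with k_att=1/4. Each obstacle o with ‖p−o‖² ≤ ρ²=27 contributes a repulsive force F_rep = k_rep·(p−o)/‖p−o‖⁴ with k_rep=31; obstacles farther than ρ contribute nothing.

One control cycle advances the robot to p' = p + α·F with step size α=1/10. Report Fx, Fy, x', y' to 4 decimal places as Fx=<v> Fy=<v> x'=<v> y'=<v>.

F_att = 1/4·(g−p) = 1/4·(8,-2) = (2.0000,-0.5000)
o1: d²=85 > ρ²=27 → inactive
o2: d²=233 > ρ²=27 → inactive
o3: d²=20 ≤ ρ²=27; F_rep = 31·(-2,-4)/20² = (-0.1550,-0.3100)
o4: d²=218 > ρ²=27 → inactive
F = F_att + ΣF_rep = (1.8450,-0.8100)
p' = p + 1/10·F = (3.1845,-5.0810)

Fx=1.8450 Fy=-0.8100 x'=3.1845 y'=-5.0810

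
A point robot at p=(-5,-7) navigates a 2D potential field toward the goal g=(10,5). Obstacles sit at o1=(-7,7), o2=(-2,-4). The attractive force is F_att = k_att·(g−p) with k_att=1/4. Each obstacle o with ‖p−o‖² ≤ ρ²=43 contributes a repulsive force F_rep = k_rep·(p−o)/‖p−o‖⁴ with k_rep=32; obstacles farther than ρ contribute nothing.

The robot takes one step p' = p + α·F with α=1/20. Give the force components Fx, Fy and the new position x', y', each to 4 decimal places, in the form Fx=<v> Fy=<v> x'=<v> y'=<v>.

Fx=3.4537 Fy=2.7037 x'=-4.8273 y'=-6.8648

F_att = 1/4·(g−p) = 1/4·(15,12) = (3.7500,3.0000)
o1: d²=200 > ρ²=43 → inactive
o2: d²=18 ≤ ρ²=43; F_rep = 32·(-3,-3)/18² = (-0.2963,-0.2963)
F = F_att + ΣF_rep = (3.4537,2.7037)
p' = p + 1/20·F = (-4.8273,-6.8648)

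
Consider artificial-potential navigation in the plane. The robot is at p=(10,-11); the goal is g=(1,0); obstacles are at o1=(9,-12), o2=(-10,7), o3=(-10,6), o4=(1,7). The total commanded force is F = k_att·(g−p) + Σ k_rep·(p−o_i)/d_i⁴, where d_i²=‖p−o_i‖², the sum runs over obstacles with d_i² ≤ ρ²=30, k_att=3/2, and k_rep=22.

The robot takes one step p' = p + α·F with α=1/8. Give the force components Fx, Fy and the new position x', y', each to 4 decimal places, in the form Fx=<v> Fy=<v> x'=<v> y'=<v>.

Fx=-8.0000 Fy=22.0000 x'=9.0000 y'=-8.2500

F_att = 3/2·(g−p) = 3/2·(-9,11) = (-13.5000,16.5000)
o1: d²=2 ≤ ρ²=30; F_rep = 22·(1,1)/2² = (5.5000,5.5000)
o2: d²=724 > ρ²=30 → inactive
o3: d²=689 > ρ²=30 → inactive
o4: d²=405 > ρ²=30 → inactive
F = F_att + ΣF_rep = (-8.0000,22.0000)
p' = p + 1/8·F = (9.0000,-8.2500)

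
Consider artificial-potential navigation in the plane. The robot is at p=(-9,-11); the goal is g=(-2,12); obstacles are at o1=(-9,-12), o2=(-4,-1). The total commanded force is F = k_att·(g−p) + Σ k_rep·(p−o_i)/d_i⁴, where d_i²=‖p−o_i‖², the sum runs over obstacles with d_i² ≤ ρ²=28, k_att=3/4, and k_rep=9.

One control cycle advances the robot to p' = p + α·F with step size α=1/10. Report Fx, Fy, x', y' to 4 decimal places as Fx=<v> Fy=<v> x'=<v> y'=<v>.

Fx=5.2500 Fy=26.2500 x'=-8.4750 y'=-8.3750

F_att = 3/4·(g−p) = 3/4·(7,23) = (5.2500,17.2500)
o1: d²=1 ≤ ρ²=28; F_rep = 9·(0,1)/1² = (0.0000,9.0000)
o2: d²=125 > ρ²=28 → inactive
F = F_att + ΣF_rep = (5.2500,26.2500)
p' = p + 1/10·F = (-8.4750,-8.3750)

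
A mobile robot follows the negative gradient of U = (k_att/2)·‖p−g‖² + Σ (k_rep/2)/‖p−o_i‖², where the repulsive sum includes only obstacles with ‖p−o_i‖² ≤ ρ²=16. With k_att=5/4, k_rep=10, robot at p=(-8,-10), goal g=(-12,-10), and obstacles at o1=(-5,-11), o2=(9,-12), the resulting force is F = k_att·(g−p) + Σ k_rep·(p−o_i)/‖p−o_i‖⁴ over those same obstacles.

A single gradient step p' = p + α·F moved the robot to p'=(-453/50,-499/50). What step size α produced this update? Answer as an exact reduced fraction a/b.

F_att = 5/4·(g−p) = 5/4·(-4,0) = (-5.0000,0.0000)
o1: d²=10 ≤ ρ²=16; F_rep = 10·(-3,1)/10² = (-0.3000,0.1000)
o2: d²=293 > ρ²=16 → inactive
F = F_att + ΣF_rep = (-5.3000,0.1000)
Δp = p'−p = (-1.0600,0.0200); α = Δx/Fx = (-53/50) / (-53/10) = 1/5
check: Δy/Fy = (1/50) / (1/10) = 1/5 ✓

α = 1/5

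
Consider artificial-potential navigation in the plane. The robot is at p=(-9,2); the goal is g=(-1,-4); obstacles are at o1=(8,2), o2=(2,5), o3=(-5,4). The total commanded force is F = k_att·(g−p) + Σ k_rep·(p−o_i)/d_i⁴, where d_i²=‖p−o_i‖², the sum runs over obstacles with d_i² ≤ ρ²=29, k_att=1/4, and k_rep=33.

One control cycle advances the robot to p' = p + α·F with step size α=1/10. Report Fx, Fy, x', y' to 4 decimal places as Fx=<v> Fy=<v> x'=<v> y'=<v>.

F_att = 1/4·(g−p) = 1/4·(8,-6) = (2.0000,-1.5000)
o1: d²=289 > ρ²=29 → inactive
o2: d²=130 > ρ²=29 → inactive
o3: d²=20 ≤ ρ²=29; F_rep = 33·(-4,-2)/20² = (-0.3300,-0.1650)
F = F_att + ΣF_rep = (1.6700,-1.6650)
p' = p + 1/10·F = (-8.8330,1.8335)

Fx=1.6700 Fy=-1.6650 x'=-8.8330 y'=1.8335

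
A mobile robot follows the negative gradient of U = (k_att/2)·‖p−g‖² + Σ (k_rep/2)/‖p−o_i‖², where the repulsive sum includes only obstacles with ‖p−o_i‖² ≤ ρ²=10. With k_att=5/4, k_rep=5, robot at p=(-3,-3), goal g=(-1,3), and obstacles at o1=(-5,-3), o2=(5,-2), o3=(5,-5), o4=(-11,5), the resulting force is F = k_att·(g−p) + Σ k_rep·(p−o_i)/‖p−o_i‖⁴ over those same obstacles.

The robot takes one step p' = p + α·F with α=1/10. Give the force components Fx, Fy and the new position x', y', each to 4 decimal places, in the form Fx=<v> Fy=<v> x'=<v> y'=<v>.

F_att = 5/4·(g−p) = 5/4·(2,6) = (2.5000,7.5000)
o1: d²=4 ≤ ρ²=10; F_rep = 5·(2,0)/4² = (0.6250,0.0000)
o2: d²=65 > ρ²=10 → inactive
o3: d²=68 > ρ²=10 → inactive
o4: d²=128 > ρ²=10 → inactive
F = F_att + ΣF_rep = (3.1250,7.5000)
p' = p + 1/10·F = (-2.6875,-2.2500)

Fx=3.1250 Fy=7.5000 x'=-2.6875 y'=-2.2500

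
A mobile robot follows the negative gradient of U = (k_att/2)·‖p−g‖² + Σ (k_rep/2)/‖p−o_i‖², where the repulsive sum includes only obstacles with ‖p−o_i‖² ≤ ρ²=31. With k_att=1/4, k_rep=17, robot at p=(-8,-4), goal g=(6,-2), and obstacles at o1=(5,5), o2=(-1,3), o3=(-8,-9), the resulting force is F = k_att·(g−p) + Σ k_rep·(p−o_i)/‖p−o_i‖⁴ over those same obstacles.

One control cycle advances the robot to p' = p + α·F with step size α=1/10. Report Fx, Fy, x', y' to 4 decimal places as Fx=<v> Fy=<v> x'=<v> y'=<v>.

F_att = 1/4·(g−p) = 1/4·(14,2) = (3.5000,0.5000)
o1: d²=250 > ρ²=31 → inactive
o2: d²=98 > ρ²=31 → inactive
o3: d²=25 ≤ ρ²=31; F_rep = 17·(0,5)/25² = (0.0000,0.1360)
F = F_att + ΣF_rep = (3.5000,0.6360)
p' = p + 1/10·F = (-7.6500,-3.9364)

Fx=3.5000 Fy=0.6360 x'=-7.6500 y'=-3.9364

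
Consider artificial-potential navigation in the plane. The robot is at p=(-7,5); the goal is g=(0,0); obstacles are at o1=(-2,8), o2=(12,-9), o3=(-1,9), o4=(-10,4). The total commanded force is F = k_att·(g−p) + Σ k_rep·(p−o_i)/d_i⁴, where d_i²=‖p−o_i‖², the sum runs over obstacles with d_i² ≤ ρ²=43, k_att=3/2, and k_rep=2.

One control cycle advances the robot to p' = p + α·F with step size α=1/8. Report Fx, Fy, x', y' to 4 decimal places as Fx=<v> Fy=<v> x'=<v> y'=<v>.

Fx=10.5513 Fy=-7.4852 x'=-5.6811 y'=4.0644

F_att = 3/2·(g−p) = 3/2·(7,-5) = (10.5000,-7.5000)
o1: d²=34 ≤ ρ²=43; F_rep = 2·(-5,-3)/34² = (-0.0087,-0.0052)
o2: d²=557 > ρ²=43 → inactive
o3: d²=52 > ρ²=43 → inactive
o4: d²=10 ≤ ρ²=43; F_rep = 2·(3,1)/10² = (0.0600,0.0200)
F = F_att + ΣF_rep = (10.5513,-7.4852)
p' = p + 1/8·F = (-5.6811,4.0644)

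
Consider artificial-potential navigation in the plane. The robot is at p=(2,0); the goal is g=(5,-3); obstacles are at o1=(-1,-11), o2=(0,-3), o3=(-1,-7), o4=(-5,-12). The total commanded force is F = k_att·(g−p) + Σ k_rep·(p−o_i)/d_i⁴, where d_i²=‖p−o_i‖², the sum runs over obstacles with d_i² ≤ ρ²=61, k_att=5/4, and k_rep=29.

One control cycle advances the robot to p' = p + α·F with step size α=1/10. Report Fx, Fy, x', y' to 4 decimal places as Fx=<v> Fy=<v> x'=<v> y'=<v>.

Fx=4.1191 Fy=-3.1749 x'=2.4119 y'=-0.3175

F_att = 5/4·(g−p) = 5/4·(3,-3) = (3.7500,-3.7500)
o1: d²=130 > ρ²=61 → inactive
o2: d²=13 ≤ ρ²=61; F_rep = 29·(2,3)/13² = (0.3432,0.5148)
o3: d²=58 ≤ ρ²=61; F_rep = 29·(3,7)/58² = (0.0259,0.0603)
o4: d²=193 > ρ²=61 → inactive
F = F_att + ΣF_rep = (4.1191,-3.1749)
p' = p + 1/10·F = (2.4119,-0.3175)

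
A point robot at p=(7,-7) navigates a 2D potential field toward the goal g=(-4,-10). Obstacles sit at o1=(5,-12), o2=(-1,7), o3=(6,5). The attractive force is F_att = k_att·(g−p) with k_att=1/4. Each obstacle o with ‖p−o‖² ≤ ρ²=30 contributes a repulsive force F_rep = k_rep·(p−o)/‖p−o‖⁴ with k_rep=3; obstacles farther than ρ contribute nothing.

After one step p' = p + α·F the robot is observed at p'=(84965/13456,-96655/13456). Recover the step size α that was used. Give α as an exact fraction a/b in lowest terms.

α = 1/4

F_att = 1/4·(g−p) = 1/4·(-11,-3) = (-2.7500,-0.7500)
o1: d²=29 ≤ ρ²=30; F_rep = 3·(2,5)/29² = (0.0071,0.0178)
o2: d²=260 > ρ²=30 → inactive
o3: d²=145 > ρ²=30 → inactive
F = F_att + ΣF_rep = (-2.7429,-0.7322)
Δp = p'−p = (-0.6857,-0.1830); α = Δx/Fx = (-9227/13456) / (-9227/3364) = 1/4
check: Δy/Fy = (-2463/13456) / (-2463/3364) = 1/4 ✓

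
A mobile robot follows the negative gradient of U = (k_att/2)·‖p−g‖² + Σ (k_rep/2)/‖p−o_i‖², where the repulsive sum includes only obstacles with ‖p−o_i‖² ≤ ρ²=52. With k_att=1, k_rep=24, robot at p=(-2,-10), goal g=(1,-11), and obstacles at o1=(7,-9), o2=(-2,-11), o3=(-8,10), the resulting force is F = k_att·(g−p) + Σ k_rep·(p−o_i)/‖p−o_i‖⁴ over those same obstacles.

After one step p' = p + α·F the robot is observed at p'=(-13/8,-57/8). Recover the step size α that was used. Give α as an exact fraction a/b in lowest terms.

F_att = 1·(g−p) = 1·(3,-1) = (3.0000,-1.0000)
o1: d²=82 > ρ²=52 → inactive
o2: d²=1 ≤ ρ²=52; F_rep = 24·(0,1)/1² = (0.0000,24.0000)
o3: d²=436 > ρ²=52 → inactive
F = F_att + ΣF_rep = (3.0000,23.0000)
Δp = p'−p = (0.3750,2.8750); α = Δx/Fx = (3/8) / (3) = 1/8
check: Δy/Fy = (23/8) / (23) = 1/8 ✓

α = 1/8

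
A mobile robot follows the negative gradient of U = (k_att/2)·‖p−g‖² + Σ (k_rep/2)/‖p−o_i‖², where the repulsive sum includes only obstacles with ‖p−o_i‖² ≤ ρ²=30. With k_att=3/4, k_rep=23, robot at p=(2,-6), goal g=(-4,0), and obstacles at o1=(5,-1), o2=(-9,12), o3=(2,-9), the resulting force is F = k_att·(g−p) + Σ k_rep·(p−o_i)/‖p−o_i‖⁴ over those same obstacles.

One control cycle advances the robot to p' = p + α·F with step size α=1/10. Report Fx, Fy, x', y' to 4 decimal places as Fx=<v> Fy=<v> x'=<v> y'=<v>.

Fx=-4.5000 Fy=5.3519 x'=1.5500 y'=-5.4648

F_att = 3/4·(g−p) = 3/4·(-6,6) = (-4.5000,4.5000)
o1: d²=34 > ρ²=30 → inactive
o2: d²=445 > ρ²=30 → inactive
o3: d²=9 ≤ ρ²=30; F_rep = 23·(0,3)/9² = (0.0000,0.8519)
F = F_att + ΣF_rep = (-4.5000,5.3519)
p' = p + 1/10·F = (1.5500,-5.4648)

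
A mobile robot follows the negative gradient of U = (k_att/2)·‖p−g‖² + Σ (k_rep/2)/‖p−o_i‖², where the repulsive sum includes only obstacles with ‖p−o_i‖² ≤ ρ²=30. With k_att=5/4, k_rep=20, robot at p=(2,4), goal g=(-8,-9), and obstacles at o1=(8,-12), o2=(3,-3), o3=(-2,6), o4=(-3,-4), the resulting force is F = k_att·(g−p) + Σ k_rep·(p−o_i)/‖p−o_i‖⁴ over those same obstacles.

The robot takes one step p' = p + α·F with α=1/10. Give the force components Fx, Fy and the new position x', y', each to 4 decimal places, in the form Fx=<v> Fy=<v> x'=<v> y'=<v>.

F_att = 5/4·(g−p) = 5/4·(-10,-13) = (-12.5000,-16.2500)
o1: d²=292 > ρ²=30 → inactive
o2: d²=50 > ρ²=30 → inactive
o3: d²=20 ≤ ρ²=30; F_rep = 20·(4,-2)/20² = (0.2000,-0.1000)
o4: d²=89 > ρ²=30 → inactive
F = F_att + ΣF_rep = (-12.3000,-16.3500)
p' = p + 1/10·F = (0.7700,2.3650)

Fx=-12.3000 Fy=-16.3500 x'=0.7700 y'=2.3650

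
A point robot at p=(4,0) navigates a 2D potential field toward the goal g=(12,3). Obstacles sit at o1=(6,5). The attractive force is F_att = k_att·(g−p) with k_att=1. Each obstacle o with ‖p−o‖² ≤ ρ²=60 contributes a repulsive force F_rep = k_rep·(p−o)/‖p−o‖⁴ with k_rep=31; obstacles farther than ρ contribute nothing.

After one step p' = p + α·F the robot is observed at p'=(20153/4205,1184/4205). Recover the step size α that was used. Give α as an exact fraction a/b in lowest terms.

F_att = 1·(g−p) = 1·(8,3) = (8.0000,3.0000)
o1: d²=29 ≤ ρ²=60; F_rep = 31·(-2,-5)/29² = (-0.0737,-0.1843)
F = F_att + ΣF_rep = (7.9263,2.8157)
Δp = p'−p = (0.7926,0.2816); α = Δx/Fx = (3333/4205) / (6666/841) = 1/10
check: Δy/Fy = (1184/4205) / (2368/841) = 1/10 ✓

α = 1/10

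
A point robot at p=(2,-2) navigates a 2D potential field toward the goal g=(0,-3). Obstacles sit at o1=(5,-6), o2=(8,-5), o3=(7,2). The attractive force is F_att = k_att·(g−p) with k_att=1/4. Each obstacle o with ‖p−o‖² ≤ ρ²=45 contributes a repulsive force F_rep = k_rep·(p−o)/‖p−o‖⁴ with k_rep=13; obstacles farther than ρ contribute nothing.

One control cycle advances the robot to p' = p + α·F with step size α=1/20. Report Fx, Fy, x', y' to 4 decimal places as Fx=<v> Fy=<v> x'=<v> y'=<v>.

F_att = 1/4·(g−p) = 1/4·(-2,-1) = (-0.5000,-0.2500)
o1: d²=25 ≤ ρ²=45; F_rep = 13·(-3,4)/25² = (-0.0624,0.0832)
o2: d²=45 ≤ ρ²=45; F_rep = 13·(-6,3)/45² = (-0.0385,0.0193)
o3: d²=41 ≤ ρ²=45; F_rep = 13·(-5,-4)/41² = (-0.0387,-0.0309)
F = F_att + ΣF_rep = (-0.6396,-0.1785)
p' = p + 1/20·F = (1.9680,-2.0089)

Fx=-0.6396 Fy=-0.1785 x'=1.9680 y'=-2.0089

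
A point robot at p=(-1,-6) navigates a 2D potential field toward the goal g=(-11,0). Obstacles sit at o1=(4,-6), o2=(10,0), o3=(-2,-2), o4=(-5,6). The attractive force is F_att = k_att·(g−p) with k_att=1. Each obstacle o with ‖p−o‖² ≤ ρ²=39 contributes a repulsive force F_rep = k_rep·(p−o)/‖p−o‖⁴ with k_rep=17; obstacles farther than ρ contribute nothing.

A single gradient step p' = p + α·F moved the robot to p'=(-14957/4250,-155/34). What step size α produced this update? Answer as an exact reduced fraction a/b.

F_att = 1·(g−p) = 1·(-10,6) = (-10.0000,6.0000)
o1: d²=25 ≤ ρ²=39; F_rep = 17·(-5,0)/25² = (-0.1360,0.0000)
o2: d²=157 > ρ²=39 → inactive
o3: d²=17 ≤ ρ²=39; F_rep = 17·(1,-4)/17² = (0.0588,-0.2353)
o4: d²=160 > ρ²=39 → inactive
F = F_att + ΣF_rep = (-10.0772,5.7647)
Δp = p'−p = (-2.5193,1.4412); α = Δx/Fx = (-10707/4250) / (-21414/2125) = 1/4
check: Δy/Fy = (49/34) / (98/17) = 1/4 ✓

α = 1/4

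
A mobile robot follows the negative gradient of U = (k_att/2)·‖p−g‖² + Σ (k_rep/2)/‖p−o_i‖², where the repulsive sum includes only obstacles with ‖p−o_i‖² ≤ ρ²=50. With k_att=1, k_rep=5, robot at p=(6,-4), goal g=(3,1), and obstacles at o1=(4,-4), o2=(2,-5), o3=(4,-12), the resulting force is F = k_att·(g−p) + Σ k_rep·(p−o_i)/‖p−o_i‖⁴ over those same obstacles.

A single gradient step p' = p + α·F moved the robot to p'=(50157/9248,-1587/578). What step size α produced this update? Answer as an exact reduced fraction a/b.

α = 1/4

F_att = 1·(g−p) = 1·(-3,5) = (-3.0000,5.0000)
o1: d²=4 ≤ ρ²=50; F_rep = 5·(2,0)/4² = (0.6250,0.0000)
o2: d²=17 ≤ ρ²=50; F_rep = 5·(4,1)/17² = (0.0692,0.0173)
o3: d²=68 > ρ²=50 → inactive
F = F_att + ΣF_rep = (-2.3058,5.0173)
Δp = p'−p = (-0.5764,1.2543); α = Δx/Fx = (-5331/9248) / (-5331/2312) = 1/4
check: Δy/Fy = (725/578) / (1450/289) = 1/4 ✓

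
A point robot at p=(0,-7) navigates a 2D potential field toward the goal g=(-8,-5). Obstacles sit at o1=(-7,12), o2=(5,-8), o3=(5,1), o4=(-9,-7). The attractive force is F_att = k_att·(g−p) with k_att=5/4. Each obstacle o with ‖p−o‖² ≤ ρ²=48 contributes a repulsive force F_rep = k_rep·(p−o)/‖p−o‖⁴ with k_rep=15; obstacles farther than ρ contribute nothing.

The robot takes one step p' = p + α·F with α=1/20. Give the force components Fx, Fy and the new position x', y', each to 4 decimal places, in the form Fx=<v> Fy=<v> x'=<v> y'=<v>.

F_att = 5/4·(g−p) = 5/4·(-8,2) = (-10.0000,2.5000)
o1: d²=410 > ρ²=48 → inactive
o2: d²=26 ≤ ρ²=48; F_rep = 15·(-5,1)/26² = (-0.1109,0.0222)
o3: d²=89 > ρ²=48 → inactive
o4: d²=81 > ρ²=48 → inactive
F = F_att + ΣF_rep = (-10.1109,2.5222)
p' = p + 1/20·F = (-0.5055,-6.8739)

Fx=-10.1109 Fy=2.5222 x'=-0.5055 y'=-6.8739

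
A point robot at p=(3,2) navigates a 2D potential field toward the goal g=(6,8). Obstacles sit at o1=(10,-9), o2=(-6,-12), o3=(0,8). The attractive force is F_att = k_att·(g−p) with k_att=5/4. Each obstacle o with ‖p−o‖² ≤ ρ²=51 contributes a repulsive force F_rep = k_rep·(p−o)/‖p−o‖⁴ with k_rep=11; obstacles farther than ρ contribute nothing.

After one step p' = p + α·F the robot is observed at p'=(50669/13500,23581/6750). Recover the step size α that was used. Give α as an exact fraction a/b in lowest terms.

α = 1/5

F_att = 5/4·(g−p) = 5/4·(3,6) = (3.7500,7.5000)
o1: d²=170 > ρ²=51 → inactive
o2: d²=277 > ρ²=51 → inactive
o3: d²=45 ≤ ρ²=51; F_rep = 11·(3,-6)/45² = (0.0163,-0.0326)
F = F_att + ΣF_rep = (3.7663,7.4674)
Δp = p'−p = (0.7533,1.4935); α = Δx/Fx = (10169/13500) / (10169/2700) = 1/5
check: Δy/Fy = (10081/6750) / (10081/1350) = 1/5 ✓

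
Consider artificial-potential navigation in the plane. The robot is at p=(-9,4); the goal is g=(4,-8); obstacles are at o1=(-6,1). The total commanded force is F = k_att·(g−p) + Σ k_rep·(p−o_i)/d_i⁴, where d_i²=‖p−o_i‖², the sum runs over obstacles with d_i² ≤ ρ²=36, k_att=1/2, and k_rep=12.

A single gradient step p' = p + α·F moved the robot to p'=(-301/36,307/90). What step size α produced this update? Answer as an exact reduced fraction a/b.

F_att = 1/2·(g−p) = 1/2·(13,-12) = (6.5000,-6.0000)
o1: d²=18 ≤ ρ²=36; F_rep = 12·(-3,3)/18² = (-0.1111,0.1111)
F = F_att + ΣF_rep = (6.3889,-5.8889)
Δp = p'−p = (0.6389,-0.5889); α = Δx/Fx = (23/36) / (115/18) = 1/10
check: Δy/Fy = (-53/90) / (-53/9) = 1/10 ✓

α = 1/10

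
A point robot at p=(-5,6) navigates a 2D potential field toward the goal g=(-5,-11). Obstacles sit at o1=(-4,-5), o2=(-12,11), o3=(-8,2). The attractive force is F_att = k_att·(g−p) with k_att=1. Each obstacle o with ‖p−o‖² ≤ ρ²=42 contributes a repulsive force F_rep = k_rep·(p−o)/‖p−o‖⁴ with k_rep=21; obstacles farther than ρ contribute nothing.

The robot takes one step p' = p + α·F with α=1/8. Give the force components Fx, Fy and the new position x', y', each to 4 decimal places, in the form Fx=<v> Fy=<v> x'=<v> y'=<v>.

Fx=0.1008 Fy=-16.8656 x'=-4.9874 y'=3.8918

F_att = 1·(g−p) = 1·(0,-17) = (0.0000,-17.0000)
o1: d²=122 > ρ²=42 → inactive
o2: d²=74 > ρ²=42 → inactive
o3: d²=25 ≤ ρ²=42; F_rep = 21·(3,4)/25² = (0.1008,0.1344)
F = F_att + ΣF_rep = (0.1008,-16.8656)
p' = p + 1/8·F = (-4.9874,3.8918)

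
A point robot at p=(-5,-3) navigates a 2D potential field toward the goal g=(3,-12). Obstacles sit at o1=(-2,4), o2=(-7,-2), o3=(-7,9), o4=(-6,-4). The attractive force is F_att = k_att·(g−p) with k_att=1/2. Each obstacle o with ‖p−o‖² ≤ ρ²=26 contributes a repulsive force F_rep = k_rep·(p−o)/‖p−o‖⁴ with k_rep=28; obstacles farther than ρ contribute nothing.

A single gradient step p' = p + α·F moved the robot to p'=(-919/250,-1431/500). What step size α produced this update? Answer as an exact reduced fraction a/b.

F_att = 1/2·(g−p) = 1/2·(8,-9) = (4.0000,-4.5000)
o1: d²=58 > ρ²=26 → inactive
o2: d²=5 ≤ ρ²=26; F_rep = 28·(2,-1)/5² = (2.2400,-1.1200)
o3: d²=148 > ρ²=26 → inactive
o4: d²=2 ≤ ρ²=26; F_rep = 28·(1,1)/2² = (7.0000,7.0000)
F = F_att + ΣF_rep = (13.2400,1.3800)
Δp = p'−p = (1.3240,0.1380); α = Δx/Fx = (331/250) / (331/25) = 1/10
check: Δy/Fy = (69/500) / (69/50) = 1/10 ✓

α = 1/10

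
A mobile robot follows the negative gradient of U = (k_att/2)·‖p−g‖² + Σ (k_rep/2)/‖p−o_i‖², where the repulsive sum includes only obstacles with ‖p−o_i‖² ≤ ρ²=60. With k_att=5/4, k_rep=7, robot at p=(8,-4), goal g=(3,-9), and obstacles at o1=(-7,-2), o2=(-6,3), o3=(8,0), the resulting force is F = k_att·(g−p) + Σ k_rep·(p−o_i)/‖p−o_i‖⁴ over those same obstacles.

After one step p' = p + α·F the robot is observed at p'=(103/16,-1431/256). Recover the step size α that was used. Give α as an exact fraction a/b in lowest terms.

α = 1/4

F_att = 5/4·(g−p) = 5/4·(-5,-5) = (-6.2500,-6.2500)
o1: d²=229 > ρ²=60 → inactive
o2: d²=245 > ρ²=60 → inactive
o3: d²=16 ≤ ρ²=60; F_rep = 7·(0,-4)/16² = (0.0000,-0.1094)
F = F_att + ΣF_rep = (-6.2500,-6.3594)
Δp = p'−p = (-1.5625,-1.5898); α = Δx/Fx = (-25/16) / (-25/4) = 1/4
check: Δy/Fy = (-407/256) / (-407/64) = 1/4 ✓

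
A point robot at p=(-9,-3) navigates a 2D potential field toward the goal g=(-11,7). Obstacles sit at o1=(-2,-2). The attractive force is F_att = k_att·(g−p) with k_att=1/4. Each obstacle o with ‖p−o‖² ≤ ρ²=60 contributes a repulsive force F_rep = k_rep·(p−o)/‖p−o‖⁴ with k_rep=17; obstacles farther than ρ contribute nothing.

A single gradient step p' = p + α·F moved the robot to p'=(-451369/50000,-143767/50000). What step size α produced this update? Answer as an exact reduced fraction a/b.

F_att = 1/4·(g−p) = 1/4·(-2,10) = (-0.5000,2.5000)
o1: d²=50 ≤ ρ²=60; F_rep = 17·(-7,-1)/50² = (-0.0476,-0.0068)
F = F_att + ΣF_rep = (-0.5476,2.4932)
Δp = p'−p = (-0.0274,0.1247); α = Δx/Fx = (-1369/50000) / (-1369/2500) = 1/20
check: Δy/Fy = (6233/50000) / (6233/2500) = 1/20 ✓

α = 1/20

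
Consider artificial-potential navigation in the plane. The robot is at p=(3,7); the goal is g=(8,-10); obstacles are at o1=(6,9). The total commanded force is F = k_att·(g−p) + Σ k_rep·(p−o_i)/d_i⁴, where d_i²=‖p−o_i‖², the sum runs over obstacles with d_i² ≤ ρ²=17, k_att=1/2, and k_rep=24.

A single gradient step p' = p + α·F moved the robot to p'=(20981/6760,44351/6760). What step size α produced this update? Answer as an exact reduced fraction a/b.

F_att = 1/2·(g−p) = 1/2·(5,-17) = (2.5000,-8.5000)
o1: d²=13 ≤ ρ²=17; F_rep = 24·(-3,-2)/13² = (-0.4260,-0.2840)
F = F_att + ΣF_rep = (2.0740,-8.7840)
Δp = p'−p = (0.1037,-0.4392); α = Δx/Fx = (701/6760) / (701/338) = 1/20
check: Δy/Fy = (-2969/6760) / (-2969/338) = 1/20 ✓

α = 1/20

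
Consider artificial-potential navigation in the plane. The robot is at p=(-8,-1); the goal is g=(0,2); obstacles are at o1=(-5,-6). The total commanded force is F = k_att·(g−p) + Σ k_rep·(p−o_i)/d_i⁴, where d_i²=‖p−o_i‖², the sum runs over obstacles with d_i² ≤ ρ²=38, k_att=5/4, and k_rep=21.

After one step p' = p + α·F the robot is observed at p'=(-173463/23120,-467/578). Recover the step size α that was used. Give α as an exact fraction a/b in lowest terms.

α = 1/20

F_att = 5/4·(g−p) = 5/4·(8,3) = (10.0000,3.7500)
o1: d²=34 ≤ ρ²=38; F_rep = 21·(-3,5)/34² = (-0.0545,0.0908)
F = F_att + ΣF_rep = (9.9455,3.8408)
Δp = p'−p = (0.4973,0.1920); α = Δx/Fx = (11497/23120) / (11497/1156) = 1/20
check: Δy/Fy = (111/578) / (1110/289) = 1/20 ✓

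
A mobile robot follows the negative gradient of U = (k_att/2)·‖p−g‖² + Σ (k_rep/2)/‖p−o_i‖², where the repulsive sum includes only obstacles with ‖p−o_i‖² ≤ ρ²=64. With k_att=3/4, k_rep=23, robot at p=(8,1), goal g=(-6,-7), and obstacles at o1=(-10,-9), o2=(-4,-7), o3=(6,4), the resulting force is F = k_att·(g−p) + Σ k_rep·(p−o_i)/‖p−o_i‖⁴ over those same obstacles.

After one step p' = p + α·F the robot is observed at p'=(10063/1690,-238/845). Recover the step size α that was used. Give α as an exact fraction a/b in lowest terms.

F_att = 3/4·(g−p) = 3/4·(-14,-8) = (-10.5000,-6.0000)
o1: d²=424 > ρ²=64 → inactive
o2: d²=208 > ρ²=64 → inactive
o3: d²=13 ≤ ρ²=64; F_rep = 23·(2,-3)/13² = (0.2722,-0.4083)
F = F_att + ΣF_rep = (-10.2278,-6.4083)
Δp = p'−p = (-2.0456,-1.2817); α = Δx/Fx = (-3457/1690) / (-3457/338) = 1/5
check: Δy/Fy = (-1083/845) / (-1083/169) = 1/5 ✓

α = 1/5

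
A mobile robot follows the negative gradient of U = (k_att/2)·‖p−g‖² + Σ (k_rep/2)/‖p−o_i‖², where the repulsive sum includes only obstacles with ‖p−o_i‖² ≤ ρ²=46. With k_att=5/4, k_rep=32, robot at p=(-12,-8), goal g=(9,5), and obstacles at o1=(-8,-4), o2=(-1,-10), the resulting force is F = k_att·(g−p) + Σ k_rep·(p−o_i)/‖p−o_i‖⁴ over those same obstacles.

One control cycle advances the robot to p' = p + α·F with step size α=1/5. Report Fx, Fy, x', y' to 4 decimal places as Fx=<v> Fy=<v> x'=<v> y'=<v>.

F_att = 5/4·(g−p) = 5/4·(21,13) = (26.2500,16.2500)
o1: d²=32 ≤ ρ²=46; F_rep = 32·(-4,-4)/32² = (-0.1250,-0.1250)
o2: d²=125 > ρ²=46 → inactive
F = F_att + ΣF_rep = (26.1250,16.1250)
p' = p + 1/5·F = (-6.7750,-4.7750)

Fx=26.1250 Fy=16.1250 x'=-6.7750 y'=-4.7750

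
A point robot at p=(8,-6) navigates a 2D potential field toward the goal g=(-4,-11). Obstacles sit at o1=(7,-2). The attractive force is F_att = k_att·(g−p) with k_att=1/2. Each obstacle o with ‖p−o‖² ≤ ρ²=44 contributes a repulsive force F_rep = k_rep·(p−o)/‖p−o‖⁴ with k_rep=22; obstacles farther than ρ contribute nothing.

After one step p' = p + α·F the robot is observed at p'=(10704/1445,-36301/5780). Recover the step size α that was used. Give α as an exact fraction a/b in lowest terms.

α = 1/10

F_att = 1/2·(g−p) = 1/2·(-12,-5) = (-6.0000,-2.5000)
o1: d²=17 ≤ ρ²=44; F_rep = 22·(1,-4)/17² = (0.0761,-0.3045)
F = F_att + ΣF_rep = (-5.9239,-2.8045)
Δp = p'−p = (-0.5924,-0.2804); α = Δx/Fx = (-856/1445) / (-1712/289) = 1/10
check: Δy/Fy = (-1621/5780) / (-1621/578) = 1/10 ✓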